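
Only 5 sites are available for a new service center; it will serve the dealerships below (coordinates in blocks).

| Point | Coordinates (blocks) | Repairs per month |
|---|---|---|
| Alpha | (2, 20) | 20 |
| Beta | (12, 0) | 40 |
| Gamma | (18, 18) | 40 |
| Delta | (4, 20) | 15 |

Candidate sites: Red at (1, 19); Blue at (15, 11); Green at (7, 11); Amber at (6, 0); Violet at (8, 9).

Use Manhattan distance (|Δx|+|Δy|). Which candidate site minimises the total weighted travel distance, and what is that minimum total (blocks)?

Blue, total 1700 blocks

Total weighted distance at each candidate:
  Red (1, 19): total = 2020
  Blue (15, 11): total = 1700
  Green (7, 11): total = 1820
  Amber (6, 0): total = 2250
  Violet (8, 9): total = 1845
Minimum is at Blue with total 1700 blocks.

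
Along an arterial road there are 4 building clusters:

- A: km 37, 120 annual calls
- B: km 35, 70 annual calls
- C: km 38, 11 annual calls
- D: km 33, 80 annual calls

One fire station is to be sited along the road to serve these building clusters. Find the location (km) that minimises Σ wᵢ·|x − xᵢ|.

x = 35

For a sum of weighted absolute distances on a line, the optimum is the weighted median (not the mean). Total weight W = 281; half-weight = 140.5.
Sort by position and accumulate weight:
  km 33 (D, w=80) → cum 80
  km 35 (B, w=70) → cum 150  ≥ 140.5 → median here
  km 37 (A, w=120) → cum 270
  km 38 (C, w=11) → cum 281
Optimal location: km 35.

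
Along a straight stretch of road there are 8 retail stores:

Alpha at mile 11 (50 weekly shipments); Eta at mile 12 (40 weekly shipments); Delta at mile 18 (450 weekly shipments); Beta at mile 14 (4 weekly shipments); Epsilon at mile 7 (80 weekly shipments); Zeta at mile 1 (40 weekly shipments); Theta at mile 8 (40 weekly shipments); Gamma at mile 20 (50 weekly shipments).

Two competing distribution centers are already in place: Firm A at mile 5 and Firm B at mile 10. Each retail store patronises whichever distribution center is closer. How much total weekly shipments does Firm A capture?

The indifferent point is the midpoint (5+10)/2 = 7.5; retail stores left of it (closer to Firm A at 5) go to Firm A, those right go to Firm B.
  Zeta at 1 (w=40) → Firm A
  Epsilon at 7 (w=80) → Firm A
  Theta at 8 (w=40) → Firm B
  Alpha at 11 (w=50) → Firm B
  Eta at 12 (w=40) → Firm B
  Beta at 14 (w=4) → Firm B
  Delta at 18 (w=450) → Firm B
  Gamma at 20 (w=50) → Firm B
Firm A captures 120; Firm B captures 634.

120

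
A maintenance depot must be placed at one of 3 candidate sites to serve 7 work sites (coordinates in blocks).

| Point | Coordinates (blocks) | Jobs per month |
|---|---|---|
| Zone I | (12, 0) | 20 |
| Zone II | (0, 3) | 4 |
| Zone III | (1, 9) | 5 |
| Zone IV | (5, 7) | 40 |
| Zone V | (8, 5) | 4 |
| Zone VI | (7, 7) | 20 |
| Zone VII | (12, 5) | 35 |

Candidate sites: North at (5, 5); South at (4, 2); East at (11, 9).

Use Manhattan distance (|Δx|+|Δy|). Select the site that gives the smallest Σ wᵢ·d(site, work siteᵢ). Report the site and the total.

North, total 725 blocks

Total weighted distance at each candidate:
  North (5, 5): total = 725
  South (4, 2): total = 1083
  East (11, 9): total = 961
Minimum is at North with total 725 blocks.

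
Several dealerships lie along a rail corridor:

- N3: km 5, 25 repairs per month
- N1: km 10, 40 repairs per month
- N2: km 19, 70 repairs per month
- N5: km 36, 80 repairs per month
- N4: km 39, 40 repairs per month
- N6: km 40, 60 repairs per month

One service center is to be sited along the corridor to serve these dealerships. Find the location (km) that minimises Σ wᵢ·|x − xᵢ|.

x = 36

For a sum of weighted absolute distances on a line, the optimum is the weighted median (not the mean). Total weight W = 315; half-weight = 157.5.
Sort by position and accumulate weight:
  km 5 (N3, w=25) → cum 25
  km 10 (N1, w=40) → cum 65
  km 19 (N2, w=70) → cum 135
  km 36 (N5, w=80) → cum 215  ≥ 157.5 → median here
  km 39 (N4, w=40) → cum 255
  km 40 (N6, w=60) → cum 315
Optimal location: km 36.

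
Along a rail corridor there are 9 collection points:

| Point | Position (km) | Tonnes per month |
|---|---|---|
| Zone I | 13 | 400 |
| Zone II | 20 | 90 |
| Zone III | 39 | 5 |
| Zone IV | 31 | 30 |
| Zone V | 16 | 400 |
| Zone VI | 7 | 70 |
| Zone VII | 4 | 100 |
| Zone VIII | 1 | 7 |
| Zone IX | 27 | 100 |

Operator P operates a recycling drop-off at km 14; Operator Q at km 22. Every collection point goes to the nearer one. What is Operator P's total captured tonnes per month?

The indifferent point is the midpoint (14+22)/2 = 18; collection points left of it (closer to Operator P at 14) go to Operator P, those right go to Operator Q.
  Zone VIII at 1 (w=7) → Operator P
  Zone VII at 4 (w=100) → Operator P
  Zone VI at 7 (w=70) → Operator P
  Zone I at 13 (w=400) → Operator P
  Zone V at 16 (w=400) → Operator P
  Zone II at 20 (w=90) → Operator Q
  Zone IX at 27 (w=100) → Operator Q
  Zone IV at 31 (w=30) → Operator Q
  Zone III at 39 (w=5) → Operator Q
Operator P captures 977; Operator Q captures 225.

977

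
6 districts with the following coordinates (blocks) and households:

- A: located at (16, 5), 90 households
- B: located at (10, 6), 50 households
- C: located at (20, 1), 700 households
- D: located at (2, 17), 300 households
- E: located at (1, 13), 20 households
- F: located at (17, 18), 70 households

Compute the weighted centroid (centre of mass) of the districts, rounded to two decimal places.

(14.43, 6.56)

The minimiser of Σwᵢ‖p−pᵢ‖² is the weighted centroid p* = (Σwᵢpᵢ)/(Σwᵢ).
Σwᵢ = 1230.
Σwᵢxᵢ = 90·16 + 50·10 + 700·20 + 300·2 + 20·1 + 70·17 = 17750.
Σwᵢyᵢ = 90·5 + 50·6 + 700·1 + 300·17 + 20·13 + 70·18 = 8070.
x* = 17750/1230 = 14.43, y* = 8070/1230 = 6.56.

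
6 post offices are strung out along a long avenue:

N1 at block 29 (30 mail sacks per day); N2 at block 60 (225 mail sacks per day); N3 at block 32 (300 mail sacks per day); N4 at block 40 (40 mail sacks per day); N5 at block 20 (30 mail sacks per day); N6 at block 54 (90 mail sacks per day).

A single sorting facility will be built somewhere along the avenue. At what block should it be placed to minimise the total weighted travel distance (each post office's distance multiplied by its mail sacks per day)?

For a sum of weighted absolute distances on a line, the optimum is the weighted median (not the mean). Total weight W = 715; half-weight = 357.5.
Sort by position and accumulate weight:
  block 20 (N5, w=30) → cum 30
  block 29 (N1, w=30) → cum 60
  block 32 (N3, w=300) → cum 360  ≥ 357.5 → median here
  block 40 (N4, w=40) → cum 400
  block 54 (N6, w=90) → cum 490
  block 60 (N2, w=225) → cum 715
Optimal location: block 32.

x = 32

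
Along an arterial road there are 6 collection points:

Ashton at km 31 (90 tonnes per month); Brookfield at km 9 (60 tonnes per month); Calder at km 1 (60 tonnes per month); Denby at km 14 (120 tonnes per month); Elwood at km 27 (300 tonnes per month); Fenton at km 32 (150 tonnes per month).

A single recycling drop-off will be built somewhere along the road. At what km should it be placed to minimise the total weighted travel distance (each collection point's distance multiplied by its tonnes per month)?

For a sum of weighted absolute distances on a line, the optimum is the weighted median (not the mean). Total weight W = 780; half-weight = 390.
Sort by position and accumulate weight:
  km 1 (Calder, w=60) → cum 60
  km 9 (Brookfield, w=60) → cum 120
  km 14 (Denby, w=120) → cum 240
  km 27 (Elwood, w=300) → cum 540  ≥ 390 → median here
  km 31 (Ashton, w=90) → cum 630
  km 32 (Fenton, w=150) → cum 780
Optimal location: km 27.

x = 27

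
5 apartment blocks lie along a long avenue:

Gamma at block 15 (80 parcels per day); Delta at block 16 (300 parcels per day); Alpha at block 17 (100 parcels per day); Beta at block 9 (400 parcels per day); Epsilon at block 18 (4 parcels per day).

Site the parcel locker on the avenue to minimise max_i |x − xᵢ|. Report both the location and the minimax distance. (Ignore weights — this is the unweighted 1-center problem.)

location 13.5, max distance 4.5

The 1-center on a line is the midpoint of the two extreme points: leftmost at 9, rightmost at 18.
Optimal location = (9 + 18)/2 = 13.5; maximum distance = (18 − 9)/2 = 4.5.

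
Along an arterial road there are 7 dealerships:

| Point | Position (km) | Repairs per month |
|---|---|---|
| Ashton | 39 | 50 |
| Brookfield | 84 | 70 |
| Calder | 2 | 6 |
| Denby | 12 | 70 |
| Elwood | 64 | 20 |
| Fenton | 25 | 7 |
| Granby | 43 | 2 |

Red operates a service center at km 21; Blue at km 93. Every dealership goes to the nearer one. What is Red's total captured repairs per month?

135

The indifferent point is the midpoint (21+93)/2 = 57; dealerships left of it (closer to Red at 21) go to Red, those right go to Blue.
  Calder at 2 (w=6) → Red
  Denby at 12 (w=70) → Red
  Fenton at 25 (w=7) → Red
  Ashton at 39 (w=50) → Red
  Granby at 43 (w=2) → Red
  Elwood at 64 (w=20) → Blue
  Brookfield at 84 (w=70) → Blue
Red captures 135; Blue captures 90.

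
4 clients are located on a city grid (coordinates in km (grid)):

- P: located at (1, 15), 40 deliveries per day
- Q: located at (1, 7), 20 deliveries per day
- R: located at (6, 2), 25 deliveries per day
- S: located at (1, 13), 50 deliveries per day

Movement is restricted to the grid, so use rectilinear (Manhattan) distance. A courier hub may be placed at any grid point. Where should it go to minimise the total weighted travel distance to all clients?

(1, 13)

Manhattan distance separates: Σwᵢ(|x−xᵢ|+|y−yᵢ|) = Σwᵢ|x−xᵢ| + Σwᵢ|y−yᵢ|, so x and y are optimised independently as 1-D weighted medians.
Total weight W = 135; half = 67.5.
x-coordinate, sorted with cumulative weight:
  x=1 (P, w=40) cum 40
  x=1 (Q, w=20) cum 60
  x=1 (S, w=50) cum 110  ← median
  x=6 (R, w=25) cum 135
⇒ x* = 1
y-coordinate, sorted with cumulative weight:
  y=2 (R, w=25) cum 25
  y=7 (Q, w=20) cum 45
  y=13 (S, w=50) cum 95  ← median
  y=15 (P, w=40) cum 135
⇒ y* = 13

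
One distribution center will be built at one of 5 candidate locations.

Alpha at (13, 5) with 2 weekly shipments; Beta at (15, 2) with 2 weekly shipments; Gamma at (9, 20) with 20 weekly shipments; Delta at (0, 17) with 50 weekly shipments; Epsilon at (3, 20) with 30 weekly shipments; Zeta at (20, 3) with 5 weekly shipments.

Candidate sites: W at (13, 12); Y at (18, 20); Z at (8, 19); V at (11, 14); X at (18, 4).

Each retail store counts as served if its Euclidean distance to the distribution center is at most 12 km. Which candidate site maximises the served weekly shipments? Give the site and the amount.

V, covering 102

Coverage radius r = 12 km; a point is covered iff (Δx)²+(Δy)² ≤ 12² = 144.
  W (13, 12): covers {Alpha, Beta, Gamma, Zeta} → 29
  Y (18, 20): covers {Gamma} → 20
  Z (8, 19): covers {Gamma, Delta, Epsilon} → 100
  V (11, 14): covers {Alpha, Gamma, Delta, Epsilon} → 102
  X (18, 4): covers {Alpha, Beta, Zeta} → 9
Maximum coverage at V: 102 weekly shipments.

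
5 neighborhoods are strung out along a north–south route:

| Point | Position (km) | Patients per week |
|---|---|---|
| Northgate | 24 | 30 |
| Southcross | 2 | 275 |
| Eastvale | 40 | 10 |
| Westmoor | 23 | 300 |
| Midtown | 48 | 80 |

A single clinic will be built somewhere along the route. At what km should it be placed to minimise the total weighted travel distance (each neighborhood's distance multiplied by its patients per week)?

x = 23

For a sum of weighted absolute distances on a line, the optimum is the weighted median (not the mean). Total weight W = 695; half-weight = 347.5.
Sort by position and accumulate weight:
  km 2 (Southcross, w=275) → cum 275
  km 23 (Westmoor, w=300) → cum 575  ≥ 347.5 → median here
  km 24 (Northgate, w=30) → cum 605
  km 40 (Eastvale, w=10) → cum 615
  km 48 (Midtown, w=80) → cum 695
Optimal location: km 23.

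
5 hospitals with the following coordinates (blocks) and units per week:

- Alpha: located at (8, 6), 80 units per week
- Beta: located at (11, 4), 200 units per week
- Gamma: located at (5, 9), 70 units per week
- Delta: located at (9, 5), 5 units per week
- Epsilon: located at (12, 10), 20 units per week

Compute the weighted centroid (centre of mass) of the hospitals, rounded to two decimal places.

(9.27, 5.69)

The minimiser of Σwᵢ‖p−pᵢ‖² is the weighted centroid p* = (Σwᵢpᵢ)/(Σwᵢ).
Σwᵢ = 375.
Σwᵢxᵢ = 80·8 + 200·11 + 70·5 + 5·9 + 20·12 = 3475.
Σwᵢyᵢ = 80·6 + 200·4 + 70·9 + 5·5 + 20·10 = 2135.
x* = 3475/375 = 9.27, y* = 2135/375 = 5.69.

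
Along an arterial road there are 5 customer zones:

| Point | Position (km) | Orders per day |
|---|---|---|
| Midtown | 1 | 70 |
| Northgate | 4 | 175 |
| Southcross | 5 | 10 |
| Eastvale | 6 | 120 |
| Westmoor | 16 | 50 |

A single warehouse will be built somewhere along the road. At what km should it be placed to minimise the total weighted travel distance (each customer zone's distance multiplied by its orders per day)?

x = 4

For a sum of weighted absolute distances on a line, the optimum is the weighted median (not the mean). Total weight W = 425; half-weight = 212.5.
Sort by position and accumulate weight:
  km 1 (Midtown, w=70) → cum 70
  km 4 (Northgate, w=175) → cum 245  ≥ 212.5 → median here
  km 5 (Southcross, w=10) → cum 255
  km 6 (Eastvale, w=120) → cum 375
  km 16 (Westmoor, w=50) → cum 425
Optimal location: km 4.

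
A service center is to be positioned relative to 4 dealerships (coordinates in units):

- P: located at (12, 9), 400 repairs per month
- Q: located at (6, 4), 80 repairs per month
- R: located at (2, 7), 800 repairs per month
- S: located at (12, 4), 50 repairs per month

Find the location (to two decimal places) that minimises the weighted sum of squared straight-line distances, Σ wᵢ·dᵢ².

The minimiser of Σwᵢ‖p−pᵢ‖² is the weighted centroid p* = (Σwᵢpᵢ)/(Σwᵢ).
Σwᵢ = 1330.
Σwᵢxᵢ = 400·12 + 80·6 + 800·2 + 50·12 = 7480.
Σwᵢyᵢ = 400·9 + 80·4 + 800·7 + 50·4 = 9720.
x* = 7480/1330 = 5.62, y* = 9720/1330 = 7.31.

(5.62, 7.31)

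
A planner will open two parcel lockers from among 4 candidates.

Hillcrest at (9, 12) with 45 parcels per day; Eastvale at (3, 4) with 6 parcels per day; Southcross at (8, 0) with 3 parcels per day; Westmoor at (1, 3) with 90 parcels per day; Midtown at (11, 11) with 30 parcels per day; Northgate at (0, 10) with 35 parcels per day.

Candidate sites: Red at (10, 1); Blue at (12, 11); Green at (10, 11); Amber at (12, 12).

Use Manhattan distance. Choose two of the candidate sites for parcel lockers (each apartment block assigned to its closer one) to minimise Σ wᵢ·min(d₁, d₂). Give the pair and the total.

{Red, Green}, total 1564

Evaluate every pair (each demand assigned to the nearer of the two):
  {Red, Green}: total = 1564
  {Red, Blue}: total = 1724
  {Red, Amber}: total = 1744
  {Blue, Green}: total = 2158
  {Green, Amber}: total = 2158
  {Blue, Amber}: total = 2471
Best pair: {Red, Green} with total 1564.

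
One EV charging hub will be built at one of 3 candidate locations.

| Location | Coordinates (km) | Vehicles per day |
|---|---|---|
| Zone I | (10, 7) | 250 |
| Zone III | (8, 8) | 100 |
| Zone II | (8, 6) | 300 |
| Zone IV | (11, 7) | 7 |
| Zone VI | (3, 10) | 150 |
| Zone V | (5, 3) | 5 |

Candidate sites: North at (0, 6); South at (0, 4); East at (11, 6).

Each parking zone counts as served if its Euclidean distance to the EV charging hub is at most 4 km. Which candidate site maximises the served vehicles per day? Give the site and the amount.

East, covering 657

Coverage radius r = 4 km; a point is covered iff (Δx)²+(Δy)² ≤ 4² = 16.
  North (0, 6): covers {none} → 0
  South (0, 4): covers {none} → 0
  East (11, 6): covers {Zone I, Zone III, Zone II, Zone IV} → 657
Maximum coverage at East: 657 vehicles per day.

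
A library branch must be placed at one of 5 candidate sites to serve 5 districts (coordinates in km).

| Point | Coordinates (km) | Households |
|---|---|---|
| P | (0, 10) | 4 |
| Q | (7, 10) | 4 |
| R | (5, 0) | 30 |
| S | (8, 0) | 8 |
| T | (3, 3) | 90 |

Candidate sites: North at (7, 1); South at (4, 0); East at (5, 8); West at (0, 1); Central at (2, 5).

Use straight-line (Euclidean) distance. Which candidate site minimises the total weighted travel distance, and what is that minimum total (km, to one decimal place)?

Total weighted distance at each candidate:
  North (7, 1): total = 562.5
  South (4, 0): total = 431.4
  East (5, 8): total = 825.9
  West (0, 1): total = 623.6
  Central (2, 5): total = 488.5
Minimum is at South with total 431.4 km.

South, total 431.4 km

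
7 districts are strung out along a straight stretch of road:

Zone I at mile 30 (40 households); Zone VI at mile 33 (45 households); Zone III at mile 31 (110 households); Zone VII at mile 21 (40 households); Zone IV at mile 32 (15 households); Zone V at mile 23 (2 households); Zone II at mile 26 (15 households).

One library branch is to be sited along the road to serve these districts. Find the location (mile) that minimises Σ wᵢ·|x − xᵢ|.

x = 31

For a sum of weighted absolute distances on a line, the optimum is the weighted median (not the mean). Total weight W = 267; half-weight = 133.5.
Sort by position and accumulate weight:
  mile 21 (Zone VII, w=40) → cum 40
  mile 23 (Zone V, w=2) → cum 42
  mile 26 (Zone II, w=15) → cum 57
  mile 30 (Zone I, w=40) → cum 97
  mile 31 (Zone III, w=110) → cum 207  ≥ 133.5 → median here
  mile 32 (Zone IV, w=15) → cum 222
  mile 33 (Zone VI, w=45) → cum 267
Optimal location: mile 31.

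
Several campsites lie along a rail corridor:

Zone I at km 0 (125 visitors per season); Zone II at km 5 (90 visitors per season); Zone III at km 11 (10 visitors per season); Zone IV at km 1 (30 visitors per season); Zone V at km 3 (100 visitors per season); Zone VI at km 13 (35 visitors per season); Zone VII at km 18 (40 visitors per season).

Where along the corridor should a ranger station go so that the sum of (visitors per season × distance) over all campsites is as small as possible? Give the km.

For a sum of weighted absolute distances on a line, the optimum is the weighted median (not the mean). Total weight W = 430; half-weight = 215.
Sort by position and accumulate weight:
  km 0 (Zone I, w=125) → cum 125
  km 1 (Zone IV, w=30) → cum 155
  km 3 (Zone V, w=100) → cum 255  ≥ 215 → median here
  km 5 (Zone II, w=90) → cum 345
  km 11 (Zone III, w=10) → cum 355
  km 13 (Zone VI, w=35) → cum 390
  km 18 (Zone VII, w=40) → cum 430
Optimal location: km 3.

x = 3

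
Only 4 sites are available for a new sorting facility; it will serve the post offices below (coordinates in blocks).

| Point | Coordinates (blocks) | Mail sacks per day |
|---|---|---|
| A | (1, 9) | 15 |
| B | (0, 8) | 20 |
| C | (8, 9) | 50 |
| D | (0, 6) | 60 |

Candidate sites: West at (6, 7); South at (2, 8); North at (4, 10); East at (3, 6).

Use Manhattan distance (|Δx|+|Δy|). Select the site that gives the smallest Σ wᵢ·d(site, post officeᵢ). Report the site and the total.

Total weighted distance at each candidate:
  West (6, 7): total = 865
  South (2, 8): total = 660
  North (4, 10): total = 910
  East (3, 6): total = 755
Minimum is at South with total 660 blocks.

South, total 660 blocks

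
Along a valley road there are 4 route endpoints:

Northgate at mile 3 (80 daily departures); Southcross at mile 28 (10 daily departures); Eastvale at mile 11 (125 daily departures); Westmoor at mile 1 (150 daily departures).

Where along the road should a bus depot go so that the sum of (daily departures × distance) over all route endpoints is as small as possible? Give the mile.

For a sum of weighted absolute distances on a line, the optimum is the weighted median (not the mean). Total weight W = 365; half-weight = 182.5.
Sort by position and accumulate weight:
  mile 1 (Westmoor, w=150) → cum 150
  mile 3 (Northgate, w=80) → cum 230  ≥ 182.5 → median here
  mile 11 (Eastvale, w=125) → cum 355
  mile 28 (Southcross, w=10) → cum 365
Optimal location: mile 3.

x = 3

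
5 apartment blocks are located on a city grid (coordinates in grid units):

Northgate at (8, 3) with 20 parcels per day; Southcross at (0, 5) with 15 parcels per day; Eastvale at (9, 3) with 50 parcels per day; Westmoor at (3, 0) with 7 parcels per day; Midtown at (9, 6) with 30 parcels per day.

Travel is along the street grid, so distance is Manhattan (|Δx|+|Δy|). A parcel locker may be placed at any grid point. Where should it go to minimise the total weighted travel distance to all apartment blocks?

(9, 3)

Manhattan distance separates: Σwᵢ(|x−xᵢ|+|y−yᵢ|) = Σwᵢ|x−xᵢ| + Σwᵢ|y−yᵢ|, so x and y are optimised independently as 1-D weighted medians.
Total weight W = 122; half = 61.
x-coordinate, sorted with cumulative weight:
  x=0 (Southcross, w=15) cum 15
  x=3 (Westmoor, w=7) cum 22
  x=8 (Northgate, w=20) cum 42
  x=9 (Eastvale, w=50) cum 92  ← median
  x=9 (Midtown, w=30) cum 122
⇒ x* = 9
y-coordinate, sorted with cumulative weight:
  y=0 (Westmoor, w=7) cum 7
  y=3 (Northgate, w=20) cum 27
  y=3 (Eastvale, w=50) cum 77  ← median
  y=5 (Southcross, w=15) cum 92
  y=6 (Midtown, w=30) cum 122
⇒ y* = 3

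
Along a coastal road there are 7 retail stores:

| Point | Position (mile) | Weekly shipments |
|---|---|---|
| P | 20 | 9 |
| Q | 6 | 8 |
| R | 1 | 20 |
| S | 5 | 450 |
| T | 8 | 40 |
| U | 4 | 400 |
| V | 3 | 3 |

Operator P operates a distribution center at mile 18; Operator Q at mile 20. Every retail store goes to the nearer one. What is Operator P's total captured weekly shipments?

921

The indifferent point is the midpoint (18+20)/2 = 19; retail stores left of it (closer to Operator P at 18) go to Operator P, those right go to Operator Q.
  R at 1 (w=20) → Operator P
  V at 3 (w=3) → Operator P
  U at 4 (w=400) → Operator P
  S at 5 (w=450) → Operator P
  Q at 6 (w=8) → Operator P
  T at 8 (w=40) → Operator P
  P at 20 (w=9) → Operator Q
Operator P captures 921; Operator Q captures 9.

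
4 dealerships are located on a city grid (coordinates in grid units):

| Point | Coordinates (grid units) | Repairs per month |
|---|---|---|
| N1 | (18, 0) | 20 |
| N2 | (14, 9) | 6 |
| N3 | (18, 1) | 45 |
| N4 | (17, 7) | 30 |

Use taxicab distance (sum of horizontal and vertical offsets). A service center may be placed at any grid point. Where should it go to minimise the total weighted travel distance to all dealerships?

Manhattan distance separates: Σwᵢ(|x−xᵢ|+|y−yᵢ|) = Σwᵢ|x−xᵢ| + Σwᵢ|y−yᵢ|, so x and y are optimised independently as 1-D weighted medians.
Total weight W = 101; half = 50.5.
x-coordinate, sorted with cumulative weight:
  x=14 (N2, w=6) cum 6
  x=17 (N4, w=30) cum 36
  x=18 (N1, w=20) cum 56  ← median
  x=18 (N3, w=45) cum 101
⇒ x* = 18
y-coordinate, sorted with cumulative weight:
  y=0 (N1, w=20) cum 20
  y=1 (N3, w=45) cum 65  ← median
  y=7 (N4, w=30) cum 95
  y=9 (N2, w=6) cum 101
⇒ y* = 1

(18, 1)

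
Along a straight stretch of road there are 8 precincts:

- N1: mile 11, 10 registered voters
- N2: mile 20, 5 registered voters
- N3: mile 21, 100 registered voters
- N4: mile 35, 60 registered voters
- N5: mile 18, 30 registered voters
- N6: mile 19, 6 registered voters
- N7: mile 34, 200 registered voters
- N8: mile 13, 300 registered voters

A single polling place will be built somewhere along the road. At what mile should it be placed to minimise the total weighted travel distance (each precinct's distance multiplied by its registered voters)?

x = 21

For a sum of weighted absolute distances on a line, the optimum is the weighted median (not the mean). Total weight W = 711; half-weight = 355.5.
Sort by position and accumulate weight:
  mile 11 (N1, w=10) → cum 10
  mile 13 (N8, w=300) → cum 310
  mile 18 (N5, w=30) → cum 340
  mile 19 (N6, w=6) → cum 346
  mile 20 (N2, w=5) → cum 351
  mile 21 (N3, w=100) → cum 451  ≥ 355.5 → median here
  mile 34 (N7, w=200) → cum 651
  mile 35 (N4, w=60) → cum 711
Optimal location: mile 21.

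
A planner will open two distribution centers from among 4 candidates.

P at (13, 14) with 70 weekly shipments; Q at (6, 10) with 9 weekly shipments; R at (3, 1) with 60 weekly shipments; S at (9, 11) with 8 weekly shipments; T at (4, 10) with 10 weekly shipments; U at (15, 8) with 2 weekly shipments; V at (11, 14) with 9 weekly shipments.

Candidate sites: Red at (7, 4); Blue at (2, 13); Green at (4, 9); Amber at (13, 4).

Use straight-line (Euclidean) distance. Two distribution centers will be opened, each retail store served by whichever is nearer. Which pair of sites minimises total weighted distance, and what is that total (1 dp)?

{Red, Green}, total 1189.2

Evaluate every pair (each demand assigned to the nearer of the two):
  {Red, Green}: total = 1189.2
  {Red, Amber}: total = 1280.8
  {Red, Blue}: total = 1311.9
  {Green, Amber}: total = 1343.3
  {Blue, Green}: total = 1377.1
  {Blue, Amber}: total = 1556.2
Best pair: {Red, Green} with total 1189.2.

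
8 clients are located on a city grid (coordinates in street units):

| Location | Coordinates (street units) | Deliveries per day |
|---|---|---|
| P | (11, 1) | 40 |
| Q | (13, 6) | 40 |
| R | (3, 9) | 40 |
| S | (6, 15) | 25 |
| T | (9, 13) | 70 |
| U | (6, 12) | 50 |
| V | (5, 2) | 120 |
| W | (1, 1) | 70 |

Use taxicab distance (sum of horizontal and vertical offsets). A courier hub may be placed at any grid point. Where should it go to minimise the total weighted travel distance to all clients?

Manhattan distance separates: Σwᵢ(|x−xᵢ|+|y−yᵢ|) = Σwᵢ|x−xᵢ| + Σwᵢ|y−yᵢ|, so x and y are optimised independently as 1-D weighted medians.
Total weight W = 455; half = 227.5.
x-coordinate, sorted with cumulative weight:
  x=1 (W, w=70) cum 70
  x=3 (R, w=40) cum 110
  x=5 (V, w=120) cum 230  ← median
  x=6 (S, w=25) cum 255
  x=6 (U, w=50) cum 305
  x=9 (T, w=70) cum 375
  x=11 (P, w=40) cum 415
  x=13 (Q, w=40) cum 455
⇒ x* = 5
y-coordinate, sorted with cumulative weight:
  y=1 (P, w=40) cum 40
  y=1 (W, w=70) cum 110
  y=2 (V, w=120) cum 230  ← median
  y=6 (Q, w=40) cum 270
  y=9 (R, w=40) cum 310
  y=12 (U, w=50) cum 360
  y=13 (T, w=70) cum 430
  y=15 (S, w=25) cum 455
⇒ y* = 2

(5, 2)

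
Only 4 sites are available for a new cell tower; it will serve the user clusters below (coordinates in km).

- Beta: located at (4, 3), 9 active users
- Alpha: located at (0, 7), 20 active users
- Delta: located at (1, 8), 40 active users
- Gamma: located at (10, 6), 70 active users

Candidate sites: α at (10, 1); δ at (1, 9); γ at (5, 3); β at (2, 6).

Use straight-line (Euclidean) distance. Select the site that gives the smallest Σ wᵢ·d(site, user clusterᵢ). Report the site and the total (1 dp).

Total weighted distance at each candidate:
  α (10, 1): total = 1096.2
  δ (1, 9): total = 809.2
  γ (5, 3): total = 801.4
  β (2, 6): total = 726.6
Minimum is at β with total 726.6 km.

β, total 726.6 km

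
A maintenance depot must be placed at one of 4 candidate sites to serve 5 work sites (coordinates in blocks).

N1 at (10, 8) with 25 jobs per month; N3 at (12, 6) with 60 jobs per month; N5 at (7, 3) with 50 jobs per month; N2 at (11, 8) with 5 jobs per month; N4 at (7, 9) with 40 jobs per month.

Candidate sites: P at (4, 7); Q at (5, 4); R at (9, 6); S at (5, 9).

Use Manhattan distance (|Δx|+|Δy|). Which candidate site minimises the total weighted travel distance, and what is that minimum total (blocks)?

R, total 725 blocks

Total weighted distance at each candidate:
  P (4, 7): total = 1305
  Q (5, 4): total = 1245
  R (9, 6): total = 725
  S (5, 9): total = 1265
Minimum is at R with total 725 blocks.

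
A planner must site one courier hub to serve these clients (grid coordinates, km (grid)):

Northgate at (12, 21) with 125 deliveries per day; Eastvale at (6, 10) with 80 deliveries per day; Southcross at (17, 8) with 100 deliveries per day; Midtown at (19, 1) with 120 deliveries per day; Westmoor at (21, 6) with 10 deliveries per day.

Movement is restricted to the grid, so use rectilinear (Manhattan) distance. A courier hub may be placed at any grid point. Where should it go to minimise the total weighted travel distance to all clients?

(17, 8)

Manhattan distance separates: Σwᵢ(|x−xᵢ|+|y−yᵢ|) = Σwᵢ|x−xᵢ| + Σwᵢ|y−yᵢ|, so x and y are optimised independently as 1-D weighted medians.
Total weight W = 435; half = 217.5.
x-coordinate, sorted with cumulative weight:
  x=6 (Eastvale, w=80) cum 80
  x=12 (Northgate, w=125) cum 205
  x=17 (Southcross, w=100) cum 305  ← median
  x=19 (Midtown, w=120) cum 425
  x=21 (Westmoor, w=10) cum 435
⇒ x* = 17
y-coordinate, sorted with cumulative weight:
  y=1 (Midtown, w=120) cum 120
  y=6 (Westmoor, w=10) cum 130
  y=8 (Southcross, w=100) cum 230  ← median
  y=10 (Eastvale, w=80) cum 310
  y=21 (Northgate, w=125) cum 435
⇒ y* = 8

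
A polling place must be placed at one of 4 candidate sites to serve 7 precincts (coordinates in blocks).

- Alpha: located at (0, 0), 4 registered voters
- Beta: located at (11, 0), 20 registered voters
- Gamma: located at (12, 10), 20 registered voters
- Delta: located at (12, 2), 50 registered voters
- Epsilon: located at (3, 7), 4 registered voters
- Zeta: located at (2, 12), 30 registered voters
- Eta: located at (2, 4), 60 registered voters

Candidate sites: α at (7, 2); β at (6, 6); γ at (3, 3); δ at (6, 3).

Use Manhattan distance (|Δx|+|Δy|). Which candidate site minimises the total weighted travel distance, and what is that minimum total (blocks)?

γ, total 1500 blocks

Total weighted distance at each candidate:
  α (7, 2): total = 1572
  β (6, 6): total = 1644
  γ (3, 3): total = 1500
  δ (6, 3): total = 1524
Minimum is at γ with total 1500 blocks.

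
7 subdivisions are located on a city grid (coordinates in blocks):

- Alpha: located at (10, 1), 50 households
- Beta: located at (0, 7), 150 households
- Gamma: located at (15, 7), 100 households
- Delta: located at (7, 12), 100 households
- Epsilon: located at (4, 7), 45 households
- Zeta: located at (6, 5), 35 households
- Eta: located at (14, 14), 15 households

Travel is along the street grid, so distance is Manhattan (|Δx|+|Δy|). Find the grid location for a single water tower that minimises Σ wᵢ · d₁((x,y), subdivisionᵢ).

(7, 7)

Manhattan distance separates: Σwᵢ(|x−xᵢ|+|y−yᵢ|) = Σwᵢ|x−xᵢ| + Σwᵢ|y−yᵢ|, so x and y are optimised independently as 1-D weighted medians.
Total weight W = 495; half = 247.5.
x-coordinate, sorted with cumulative weight:
  x=0 (Beta, w=150) cum 150
  x=4 (Epsilon, w=45) cum 195
  x=6 (Zeta, w=35) cum 230
  x=7 (Delta, w=100) cum 330  ← median
  x=10 (Alpha, w=50) cum 380
  x=14 (Eta, w=15) cum 395
  x=15 (Gamma, w=100) cum 495
⇒ x* = 7
y-coordinate, sorted with cumulative weight:
  y=1 (Alpha, w=50) cum 50
  y=5 (Zeta, w=35) cum 85
  y=7 (Beta, w=150) cum 235
  y=7 (Gamma, w=100) cum 335  ← median
  y=7 (Epsilon, w=45) cum 380
  y=12 (Delta, w=100) cum 480
  y=14 (Eta, w=15) cum 495
⇒ y* = 7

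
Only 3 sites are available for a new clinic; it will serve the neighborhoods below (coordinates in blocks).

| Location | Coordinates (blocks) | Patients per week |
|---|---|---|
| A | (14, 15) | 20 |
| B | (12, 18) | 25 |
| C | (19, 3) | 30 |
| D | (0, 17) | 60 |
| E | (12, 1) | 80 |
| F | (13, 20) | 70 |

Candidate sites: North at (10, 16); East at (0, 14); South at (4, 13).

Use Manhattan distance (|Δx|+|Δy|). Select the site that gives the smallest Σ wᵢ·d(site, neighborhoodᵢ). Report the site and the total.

North, total 3370 blocks

Total weighted distance at each candidate:
  North (10, 16): total = 3370
  East (0, 14): total = 5110
  South (4, 13): total = 4515
Minimum is at North with total 3370 blocks.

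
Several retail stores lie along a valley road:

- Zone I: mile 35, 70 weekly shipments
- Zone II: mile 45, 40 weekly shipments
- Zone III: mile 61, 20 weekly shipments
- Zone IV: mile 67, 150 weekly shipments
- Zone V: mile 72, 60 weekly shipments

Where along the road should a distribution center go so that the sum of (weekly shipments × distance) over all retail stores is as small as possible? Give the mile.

For a sum of weighted absolute distances on a line, the optimum is the weighted median (not the mean). Total weight W = 340; half-weight = 170.
Sort by position and accumulate weight:
  mile 35 (Zone I, w=70) → cum 70
  mile 45 (Zone II, w=40) → cum 110
  mile 61 (Zone III, w=20) → cum 130
  mile 67 (Zone IV, w=150) → cum 280  ≥ 170 → median here
  mile 72 (Zone V, w=60) → cum 340
Optimal location: mile 67.

x = 67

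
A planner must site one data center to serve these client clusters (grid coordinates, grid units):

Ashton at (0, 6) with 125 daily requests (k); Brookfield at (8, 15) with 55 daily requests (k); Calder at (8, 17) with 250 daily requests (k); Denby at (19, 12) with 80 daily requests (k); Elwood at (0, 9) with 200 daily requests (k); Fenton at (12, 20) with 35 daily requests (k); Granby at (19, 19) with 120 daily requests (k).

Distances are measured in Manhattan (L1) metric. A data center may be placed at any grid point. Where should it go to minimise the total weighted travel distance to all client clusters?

(8, 15)

Manhattan distance separates: Σwᵢ(|x−xᵢ|+|y−yᵢ|) = Σwᵢ|x−xᵢ| + Σwᵢ|y−yᵢ|, so x and y are optimised independently as 1-D weighted medians.
Total weight W = 865; half = 432.5.
x-coordinate, sorted with cumulative weight:
  x=0 (Ashton, w=125) cum 125
  x=0 (Elwood, w=200) cum 325
  x=8 (Brookfield, w=55) cum 380
  x=8 (Calder, w=250) cum 630  ← median
  x=12 (Fenton, w=35) cum 665
  x=19 (Denby, w=80) cum 745
  x=19 (Granby, w=120) cum 865
⇒ x* = 8
y-coordinate, sorted with cumulative weight:
  y=6 (Ashton, w=125) cum 125
  y=9 (Elwood, w=200) cum 325
  y=12 (Denby, w=80) cum 405
  y=15 (Brookfield, w=55) cum 460  ← median
  y=17 (Calder, w=250) cum 710
  y=19 (Granby, w=120) cum 830
  y=20 (Fenton, w=35) cum 865
⇒ y* = 15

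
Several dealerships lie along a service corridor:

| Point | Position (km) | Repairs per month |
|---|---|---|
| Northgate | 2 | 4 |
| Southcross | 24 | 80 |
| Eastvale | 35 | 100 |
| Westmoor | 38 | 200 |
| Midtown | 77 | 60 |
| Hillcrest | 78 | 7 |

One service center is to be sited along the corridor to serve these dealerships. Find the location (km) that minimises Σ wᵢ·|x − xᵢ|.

For a sum of weighted absolute distances on a line, the optimum is the weighted median (not the mean). Total weight W = 451; half-weight = 225.5.
Sort by position and accumulate weight:
  km 2 (Northgate, w=4) → cum 4
  km 24 (Southcross, w=80) → cum 84
  km 35 (Eastvale, w=100) → cum 184
  km 38 (Westmoor, w=200) → cum 384  ≥ 225.5 → median here
  km 77 (Midtown, w=60) → cum 444
  km 78 (Hillcrest, w=7) → cum 451
Optimal location: km 38.

x = 38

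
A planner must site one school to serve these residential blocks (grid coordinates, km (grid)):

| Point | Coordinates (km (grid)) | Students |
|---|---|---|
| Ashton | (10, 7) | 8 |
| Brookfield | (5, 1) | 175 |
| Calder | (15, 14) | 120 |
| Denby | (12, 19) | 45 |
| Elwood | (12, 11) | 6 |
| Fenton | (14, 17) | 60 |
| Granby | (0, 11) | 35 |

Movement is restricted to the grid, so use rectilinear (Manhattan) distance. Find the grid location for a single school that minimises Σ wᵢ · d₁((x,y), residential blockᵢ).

(12, 14)

Manhattan distance separates: Σwᵢ(|x−xᵢ|+|y−yᵢ|) = Σwᵢ|x−xᵢ| + Σwᵢ|y−yᵢ|, so x and y are optimised independently as 1-D weighted medians.
Total weight W = 449; half = 224.5.
x-coordinate, sorted with cumulative weight:
  x=0 (Granby, w=35) cum 35
  x=5 (Brookfield, w=175) cum 210
  x=10 (Ashton, w=8) cum 218
  x=12 (Denby, w=45) cum 263  ← median
  x=12 (Elwood, w=6) cum 269
  x=14 (Fenton, w=60) cum 329
  x=15 (Calder, w=120) cum 449
⇒ x* = 12
y-coordinate, sorted with cumulative weight:
  y=1 (Brookfield, w=175) cum 175
  y=7 (Ashton, w=8) cum 183
  y=11 (Elwood, w=6) cum 189
  y=11 (Granby, w=35) cum 224
  y=14 (Calder, w=120) cum 344  ← median
  y=17 (Fenton, w=60) cum 404
  y=19 (Denby, w=45) cum 449
⇒ y* = 14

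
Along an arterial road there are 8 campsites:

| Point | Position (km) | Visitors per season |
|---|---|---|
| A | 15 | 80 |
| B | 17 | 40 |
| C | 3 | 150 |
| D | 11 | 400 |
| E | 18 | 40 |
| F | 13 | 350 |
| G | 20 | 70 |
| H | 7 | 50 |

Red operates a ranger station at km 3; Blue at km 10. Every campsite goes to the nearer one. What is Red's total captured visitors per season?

150

The indifferent point is the midpoint (3+10)/2 = 6.5; campsites left of it (closer to Red at 3) go to Red, those right go to Blue.
  C at 3 (w=150) → Red
  H at 7 (w=50) → Blue
  D at 11 (w=400) → Blue
  F at 13 (w=350) → Blue
  A at 15 (w=80) → Blue
  B at 17 (w=40) → Blue
  E at 18 (w=40) → Blue
  G at 20 (w=70) → Blue
Red captures 150; Blue captures 1030.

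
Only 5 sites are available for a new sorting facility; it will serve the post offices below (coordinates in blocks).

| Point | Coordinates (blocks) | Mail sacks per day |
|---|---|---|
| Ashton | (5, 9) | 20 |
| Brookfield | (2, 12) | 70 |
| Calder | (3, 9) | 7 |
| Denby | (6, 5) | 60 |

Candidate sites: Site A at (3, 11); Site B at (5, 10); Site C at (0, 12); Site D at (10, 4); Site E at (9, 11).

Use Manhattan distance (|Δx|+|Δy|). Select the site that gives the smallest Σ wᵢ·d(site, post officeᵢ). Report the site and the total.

Site B, total 751 blocks

Total weighted distance at each candidate:
  Site A (3, 11): total = 774
  Site B (5, 10): total = 751
  Site C (0, 12): total = 1122
  Site D (10, 4): total = 1704
  Site E (9, 11): total = 1276
Minimum is at Site B with total 751 blocks.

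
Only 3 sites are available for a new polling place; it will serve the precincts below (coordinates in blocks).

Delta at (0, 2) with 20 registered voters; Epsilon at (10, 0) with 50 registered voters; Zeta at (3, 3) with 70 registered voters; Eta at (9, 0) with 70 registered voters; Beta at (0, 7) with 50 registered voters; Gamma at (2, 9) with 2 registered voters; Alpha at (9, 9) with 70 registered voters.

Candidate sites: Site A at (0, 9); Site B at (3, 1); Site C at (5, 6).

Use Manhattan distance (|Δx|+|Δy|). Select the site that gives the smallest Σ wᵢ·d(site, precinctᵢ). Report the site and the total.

Site B, total 2558 blocks

Total weighted distance at each candidate:
  Site A (0, 9): total = 3714
  Site B (3, 1): total = 2558
  Site C (5, 6): total = 2582
Minimum is at Site B with total 2558 blocks.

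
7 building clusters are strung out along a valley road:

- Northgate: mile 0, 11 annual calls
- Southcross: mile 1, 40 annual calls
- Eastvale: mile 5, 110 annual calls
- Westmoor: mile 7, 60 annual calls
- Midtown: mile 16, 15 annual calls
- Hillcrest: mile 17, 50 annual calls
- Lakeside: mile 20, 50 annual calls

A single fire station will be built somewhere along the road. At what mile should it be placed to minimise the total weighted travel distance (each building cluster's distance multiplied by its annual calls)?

For a sum of weighted absolute distances on a line, the optimum is the weighted median (not the mean). Total weight W = 336; half-weight = 168.
Sort by position and accumulate weight:
  mile 0 (Northgate, w=11) → cum 11
  mile 1 (Southcross, w=40) → cum 51
  mile 5 (Eastvale, w=110) → cum 161
  mile 7 (Westmoor, w=60) → cum 221  ≥ 168 → median here
  mile 16 (Midtown, w=15) → cum 236
  mile 17 (Hillcrest, w=50) → cum 286
  mile 20 (Lakeside, w=50) → cum 336
Optimal location: mile 7.

x = 7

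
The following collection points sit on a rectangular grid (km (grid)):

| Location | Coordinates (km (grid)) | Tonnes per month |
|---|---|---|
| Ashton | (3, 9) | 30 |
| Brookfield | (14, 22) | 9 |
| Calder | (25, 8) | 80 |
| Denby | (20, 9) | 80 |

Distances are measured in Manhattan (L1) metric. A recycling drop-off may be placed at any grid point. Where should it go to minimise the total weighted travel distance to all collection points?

(20, 9)

Manhattan distance separates: Σwᵢ(|x−xᵢ|+|y−yᵢ|) = Σwᵢ|x−xᵢ| + Σwᵢ|y−yᵢ|, so x and y are optimised independently as 1-D weighted medians.
Total weight W = 199; half = 99.5.
x-coordinate, sorted with cumulative weight:
  x=3 (Ashton, w=30) cum 30
  x=14 (Brookfield, w=9) cum 39
  x=20 (Denby, w=80) cum 119  ← median
  x=25 (Calder, w=80) cum 199
⇒ x* = 20
y-coordinate, sorted with cumulative weight:
  y=8 (Calder, w=80) cum 80
  y=9 (Ashton, w=30) cum 110  ← median
  y=9 (Denby, w=80) cum 190
  y=22 (Brookfield, w=9) cum 199
⇒ y* = 9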